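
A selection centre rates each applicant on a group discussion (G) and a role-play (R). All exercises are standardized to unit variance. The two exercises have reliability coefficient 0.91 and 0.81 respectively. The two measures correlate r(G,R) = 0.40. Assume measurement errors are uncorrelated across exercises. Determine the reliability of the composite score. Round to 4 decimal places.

Var(G+R) = 2 + 2·[0.40] = 2 + 0.8 = 2.8.
With uncorrelated errors the cross-covariances are all true-score covariance, so they carry over unchanged; only the diagonal terms shrink to ρᵢσᵢ².
True-score variance = [0.91 + 0.81] + 0.8 = 1.72 + 0.8 = 2.52.
Reliability = 2.52 / 2.8 = 0.9000.

0.9000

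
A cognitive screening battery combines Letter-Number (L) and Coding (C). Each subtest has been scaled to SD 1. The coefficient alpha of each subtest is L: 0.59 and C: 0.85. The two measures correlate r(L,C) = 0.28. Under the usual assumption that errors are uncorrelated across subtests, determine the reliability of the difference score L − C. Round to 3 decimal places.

0.611

Var(L−C) = 1 + 1 − 2·0.28 = 2 − 0.56 = 1.44.
With uncorrelated errors the cross-covariances are all true-score covariance, so they carry over unchanged; only the diagonal terms shrink to ρᵢσᵢ².
True-score variance = [0.59 + 0.85] − 0.56 = 1.44 − 0.56 = 0.88.
Reliability = 0.88 / 1.44 = 0.611.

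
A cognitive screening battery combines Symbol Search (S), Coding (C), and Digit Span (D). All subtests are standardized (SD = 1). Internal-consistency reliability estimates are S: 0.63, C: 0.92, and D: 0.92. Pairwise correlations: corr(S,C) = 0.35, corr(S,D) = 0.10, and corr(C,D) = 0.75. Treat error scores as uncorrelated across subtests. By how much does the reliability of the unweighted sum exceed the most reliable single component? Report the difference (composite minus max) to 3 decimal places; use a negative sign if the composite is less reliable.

-0.018

Var(sum) = 3 + 2.4 = 5.4; true-score variance = 2.47 + 2.4 = 4.87; composite reliability = 0.9019.
Max component reliability = 0.9200.
Difference = 0.9019 − 0.9200 = -0.018.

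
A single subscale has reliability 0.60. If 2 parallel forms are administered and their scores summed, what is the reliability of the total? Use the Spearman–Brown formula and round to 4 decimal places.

0.7500

ρ_k = kρ / (1 + (k−1)ρ) = 2·0.60 / (1 + 1·0.60) = 1.200 / 1.600 = 0.7500.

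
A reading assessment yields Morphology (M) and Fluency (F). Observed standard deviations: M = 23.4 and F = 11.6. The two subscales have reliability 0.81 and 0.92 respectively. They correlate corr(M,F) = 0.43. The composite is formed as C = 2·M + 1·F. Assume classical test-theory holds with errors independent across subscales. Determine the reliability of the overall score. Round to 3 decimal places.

Var(C) = 2²·23.4² + 11.6² + 2·[2·23.4·11.6·0.43] = 2324.8 + 466.877 = 2791.68.
Under uncorrelated errors the observed covariances equal the true-score covariances, so only the own-variance terms attenuate.
True-score variance = [2²·23.4²·0.81 + 11.6²·0.92] + 466.877 = 1897.89 + 466.877 = 2364.77.
Reliability = 2364.77 / 2791.68 = 0.847.

0.847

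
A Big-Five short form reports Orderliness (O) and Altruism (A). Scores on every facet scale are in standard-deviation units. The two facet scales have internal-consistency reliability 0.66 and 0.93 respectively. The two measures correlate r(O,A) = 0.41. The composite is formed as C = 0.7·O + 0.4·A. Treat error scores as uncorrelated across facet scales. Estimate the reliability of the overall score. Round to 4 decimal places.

Var(C) = 0.7² + 0.4² + 2·[0.28·0.41] = 0.65 + 0.2296 = 0.8796.
With uncorrelated errors the cross-covariances are all true-score covariance, so they carry over unchanged; only the diagonal terms shrink to ρᵢσᵢ².
True-score variance = [0.7²·0.66 + 0.4²·0.93] + 0.2296 = 0.4722 + 0.2296 = 0.7018.
Reliability = 0.7018 / 0.8796 = 0.7979.

0.7979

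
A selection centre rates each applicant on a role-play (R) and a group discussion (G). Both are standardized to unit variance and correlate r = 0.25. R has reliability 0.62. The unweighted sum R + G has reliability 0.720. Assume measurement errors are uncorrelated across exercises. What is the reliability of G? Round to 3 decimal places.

Var(R+G) = 2 + 2·0.25 = 2.500.
True-score variance = ρ_R + ρ_G + 2·0.25, so 0.720 = (0.62 + ρ_G + 0.50) / 2.500.
ρ_G = 0.720·2.500 − 0.62 − 0.50 = 0.680.

0.680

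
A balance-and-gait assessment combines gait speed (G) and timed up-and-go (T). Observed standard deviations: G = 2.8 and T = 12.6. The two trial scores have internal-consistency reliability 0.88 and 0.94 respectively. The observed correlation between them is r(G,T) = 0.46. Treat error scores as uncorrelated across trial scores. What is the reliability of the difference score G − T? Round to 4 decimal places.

Var(G−T) = 2.8² + 12.6² − 2·2.8·12.6·0.46 = 166.6 − 32.4576 = 134.142.
With uncorrelated errors the cross-covariances are all true-score covariance, so they carry over unchanged; only the diagonal terms shrink to ρᵢσᵢ².
True-score variance = [2.8²·0.88 + 12.6²·0.94] − 32.4576 = 156.134 − 32.4576 = 123.676.
Reliability = 123.676 / 134.142 = 0.9220.

0.9220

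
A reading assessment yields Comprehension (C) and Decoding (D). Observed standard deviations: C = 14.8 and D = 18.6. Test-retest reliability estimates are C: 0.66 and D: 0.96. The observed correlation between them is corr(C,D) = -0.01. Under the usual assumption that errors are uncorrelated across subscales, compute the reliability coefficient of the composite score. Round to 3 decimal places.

Var(C+D) = 14.8² + 18.6² + 2·[14.8·18.6·(-0.01)] = 565 − 5.5056 = 559.494.
With uncorrelated errors the cross-covariances are all true-score covariance, so they carry over unchanged; only the diagonal terms shrink to ρᵢσᵢ².
True-score variance = [14.8²·0.66 + 18.6²·0.96] − 5.5056 = 476.688 − 5.5056 = 471.182.
Reliability = 471.182 / 559.494 = 0.842.

0.842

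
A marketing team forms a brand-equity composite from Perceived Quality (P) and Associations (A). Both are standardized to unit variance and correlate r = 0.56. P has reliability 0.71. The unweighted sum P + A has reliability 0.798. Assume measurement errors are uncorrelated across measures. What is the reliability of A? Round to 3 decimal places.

Var(P+A) = 2 + 2·0.56 = 3.120.
True-score variance = ρ_P + ρ_A + 2·0.56, so 0.798 = (0.71 + ρ_A + 1.12) / 3.120.
ρ_A = 0.798·3.120 − 0.71 − 1.12 = 0.660.

0.660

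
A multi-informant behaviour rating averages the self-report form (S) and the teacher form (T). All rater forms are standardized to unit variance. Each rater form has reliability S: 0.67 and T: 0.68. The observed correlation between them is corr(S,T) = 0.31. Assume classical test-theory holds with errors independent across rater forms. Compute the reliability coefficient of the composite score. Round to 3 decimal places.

0.752

Var(S+T) = 2 + 2·[0.31] = 2 + 0.62 = 2.62.
With uncorrelated errors the cross-covariances are all true-score covariance, so they carry over unchanged; only the diagonal terms shrink to ρᵢσᵢ².
True-score variance = [0.67 + 0.68] + 0.62 = 1.35 + 0.62 = 1.97.
Reliability = 1.97 / 2.62 = 0.752.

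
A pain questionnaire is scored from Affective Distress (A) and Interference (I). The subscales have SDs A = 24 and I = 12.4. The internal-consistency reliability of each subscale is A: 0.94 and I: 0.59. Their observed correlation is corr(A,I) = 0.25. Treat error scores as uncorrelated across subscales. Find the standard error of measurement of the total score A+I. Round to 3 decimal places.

Var(total) = 729.76 + 148.8 = 878.56.
True-score variance = 632.158 + 148.8 = 780.958, so reliability = 0.8889.
Error variance = 878.56 − 780.958 = 97.6016; SEM = √97.6016 = 9.879.

9.879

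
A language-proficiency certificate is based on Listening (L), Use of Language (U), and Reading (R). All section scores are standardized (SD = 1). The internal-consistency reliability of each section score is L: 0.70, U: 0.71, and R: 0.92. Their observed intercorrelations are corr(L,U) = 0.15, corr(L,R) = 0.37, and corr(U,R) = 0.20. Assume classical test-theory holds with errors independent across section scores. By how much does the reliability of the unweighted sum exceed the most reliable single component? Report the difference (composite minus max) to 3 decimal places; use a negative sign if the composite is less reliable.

-0.071

Var(sum) = 3 + 1.44 = 4.44; true-score variance = 2.33 + 1.44 = 3.77; composite reliability = 0.8491.
Max component reliability = 0.9200.
Difference = 0.8491 − 0.9200 = -0.071.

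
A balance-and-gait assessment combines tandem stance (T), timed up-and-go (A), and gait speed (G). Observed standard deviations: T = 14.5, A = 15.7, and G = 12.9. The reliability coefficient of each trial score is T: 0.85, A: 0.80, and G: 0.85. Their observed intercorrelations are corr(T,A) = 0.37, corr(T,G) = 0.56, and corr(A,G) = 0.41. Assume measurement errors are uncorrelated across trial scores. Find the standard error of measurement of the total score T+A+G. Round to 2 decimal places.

10.29

Var(total) = 623.15 + 544.032 = 1167.18.
True-score variance = 517.353 + 544.032 = 1061.38, so reliability = 0.9094.
Error variance = 1167.18 − 1061.38 = 105.797; SEM = √105.797 = 10.29.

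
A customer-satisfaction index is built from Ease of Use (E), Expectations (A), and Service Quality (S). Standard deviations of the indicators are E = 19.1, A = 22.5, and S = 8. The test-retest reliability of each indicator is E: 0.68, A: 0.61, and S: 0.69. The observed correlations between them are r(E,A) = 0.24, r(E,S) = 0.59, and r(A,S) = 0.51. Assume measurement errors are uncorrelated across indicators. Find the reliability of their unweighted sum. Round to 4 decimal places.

0.7781

Var(E+A+S) = 19.1² + 22.5² + 8² + 2·[19.1·22.5·0.24 + 19.1·8·0.59 + 22.5·8·0.51] = 935.06 + 570.184 = 1505.24.
Under uncorrelated errors the observed covariances equal the true-score covariances, so only the own-variance terms attenuate.
True-score variance = [19.1²·0.68 + 22.5²·0.61 + 8²·0.69] + 570.184 = 601.043 + 570.184 = 1171.23.
Reliability = 1171.23 / 1505.24 = 0.7781.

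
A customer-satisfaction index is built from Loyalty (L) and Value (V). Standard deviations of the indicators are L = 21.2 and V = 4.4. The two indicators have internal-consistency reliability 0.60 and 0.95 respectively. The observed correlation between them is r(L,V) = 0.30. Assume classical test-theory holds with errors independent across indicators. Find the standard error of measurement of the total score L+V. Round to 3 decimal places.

13.444

Var(total) = 468.8 + 55.968 = 524.768.
True-score variance = 288.056 + 55.968 = 344.024, so reliability = 0.6556.
Error variance = 524.768 − 344.024 = 180.744; SEM = √180.744 = 13.444.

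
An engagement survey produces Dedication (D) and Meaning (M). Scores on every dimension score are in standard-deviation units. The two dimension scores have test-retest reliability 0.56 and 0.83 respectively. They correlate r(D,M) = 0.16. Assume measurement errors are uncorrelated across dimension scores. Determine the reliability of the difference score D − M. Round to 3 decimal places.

Var(D−M) = 1 + 1 − 2·0.16 = 2 − 0.32 = 1.68.
Because errors are independent across components, Cov(Tᵢ,Tⱼ) = Cov(Xᵢ,Xⱼ); the off-diagonal part of the true-score variance is the same as above.
True-score variance = [0.56 + 0.83] − 0.32 = 1.39 − 0.32 = 1.07.
Reliability = 1.07 / 1.68 = 0.637.

0.637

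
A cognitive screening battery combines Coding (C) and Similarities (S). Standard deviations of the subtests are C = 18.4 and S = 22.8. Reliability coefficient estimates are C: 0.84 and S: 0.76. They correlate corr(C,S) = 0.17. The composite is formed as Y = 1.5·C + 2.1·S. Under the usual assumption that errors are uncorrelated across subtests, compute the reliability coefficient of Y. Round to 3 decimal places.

0.808

Var(Y) = 1.5²·18.4² + 2.1²·22.8² + 2·[3.15·18.4·22.8·0.17] = 3054.25 + 449.306 = 3503.56.
With uncorrelated errors the cross-covariances are all true-score covariance, so they carry over unchanged; only the diagonal terms shrink to ρᵢσᵢ².
True-score variance = [1.5²·18.4²·0.84 + 2.1²·22.8²·0.76] + 449.306 = 2382.17 + 449.306 = 2831.48.
Reliability = 2831.48 / 3503.56 = 0.808.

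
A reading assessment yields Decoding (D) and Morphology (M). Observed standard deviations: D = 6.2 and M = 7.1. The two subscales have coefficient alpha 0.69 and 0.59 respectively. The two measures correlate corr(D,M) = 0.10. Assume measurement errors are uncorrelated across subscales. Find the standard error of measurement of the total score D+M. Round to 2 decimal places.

5.71

Var(total) = 88.85 + 8.804 = 97.654.
True-score variance = 56.2655 + 8.804 = 65.0695, so reliability = 0.6663.
Error variance = 97.654 − 65.0695 = 32.5845; SEM = √32.5845 = 5.71.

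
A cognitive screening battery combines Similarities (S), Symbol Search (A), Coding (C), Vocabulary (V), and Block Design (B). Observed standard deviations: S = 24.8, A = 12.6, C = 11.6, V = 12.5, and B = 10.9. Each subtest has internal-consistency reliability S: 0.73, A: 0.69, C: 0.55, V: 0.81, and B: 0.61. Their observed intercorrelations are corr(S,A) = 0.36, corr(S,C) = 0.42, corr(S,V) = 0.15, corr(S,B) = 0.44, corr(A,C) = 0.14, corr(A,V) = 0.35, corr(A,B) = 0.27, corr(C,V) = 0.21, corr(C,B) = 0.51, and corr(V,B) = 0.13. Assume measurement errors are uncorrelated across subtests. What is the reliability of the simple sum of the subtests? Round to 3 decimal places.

Var(S+A+C+V+B) = 24.8² + 12.6² + 11.6² + 12.5² + 10.9² + 2·[24.8·12.6·0.36 + 24.8·11.6·0.42 + 24.8·12.5·0.15 + 24.8·10.9·0.44 + 12.6·11.6·0.14 + 12.6·12.5·0.35 + 12.6·10.9·0.27 + 11.6·12.5·0.21 + 11.6·10.9·0.51 + 12.5·10.9·0.13] = 1183.42 + 1248.15 = 2431.57.
Under uncorrelated errors the observed covariances equal the true-score covariances, so only the own-variance terms attenuate.
True-score variance = [24.8²·0.73 + 12.6²·0.69 + 11.6²·0.55 + 12.5²·0.81 + 10.9²·0.61] + 1248.15 = 831.568 + 1248.15 = 2079.72.
Reliability = 2079.72 / 2431.57 = 0.855.

0.855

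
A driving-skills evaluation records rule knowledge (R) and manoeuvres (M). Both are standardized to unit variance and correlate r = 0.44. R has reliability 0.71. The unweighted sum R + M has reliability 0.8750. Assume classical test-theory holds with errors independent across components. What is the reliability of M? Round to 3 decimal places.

0.930

Var(R+M) = 2 + 2·0.44 = 2.880.
True-score variance = ρ_R + ρ_M + 2·0.44, so 0.8750 = (0.71 + ρ_M + 0.88) / 2.880.
ρ_M = 0.8750·2.880 − 0.71 − 0.88 = 0.930.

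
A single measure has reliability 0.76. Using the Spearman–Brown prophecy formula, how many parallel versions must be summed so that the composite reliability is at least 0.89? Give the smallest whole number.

3

k ≥ ρ*(1−ρ₁)/(ρ₁(1−ρ*)) = 0.89·0.24 / (0.76·0.11) = 2.555.
Smallest integer k = 3.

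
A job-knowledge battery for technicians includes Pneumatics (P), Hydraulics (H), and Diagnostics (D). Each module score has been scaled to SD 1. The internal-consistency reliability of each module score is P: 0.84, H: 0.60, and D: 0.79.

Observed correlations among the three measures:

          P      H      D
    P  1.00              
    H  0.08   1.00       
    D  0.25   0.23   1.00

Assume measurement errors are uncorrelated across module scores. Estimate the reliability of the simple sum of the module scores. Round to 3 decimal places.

Var(P+H+D) = 3 + 2·[0.08 + 0.25 + 0.23] = 3 + 1.12 = 4.12.
With uncorrelated errors the cross-covariances are all true-score covariance, so they carry over unchanged; only the diagonal terms shrink to ρᵢσᵢ².
True-score variance = [0.84 + 0.60 + 0.79] + 1.12 = 2.23 + 1.12 = 3.35.
Reliability = 3.35 / 4.12 = 0.813.

0.813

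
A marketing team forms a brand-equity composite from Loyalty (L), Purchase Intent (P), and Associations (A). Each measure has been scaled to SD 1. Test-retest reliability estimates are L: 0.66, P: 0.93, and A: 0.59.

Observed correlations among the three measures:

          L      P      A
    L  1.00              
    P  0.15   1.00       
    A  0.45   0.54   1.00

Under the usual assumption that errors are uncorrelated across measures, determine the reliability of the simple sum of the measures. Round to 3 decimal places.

Var(L+P+A) = 3 + 2·[0.15 + 0.45 + 0.54] = 3 + 2.28 = 5.28.
Because errors are independent across components, Cov(Tᵢ,Tⱼ) = Cov(Xᵢ,Xⱼ); the off-diagonal part of the true-score variance is the same as above.
True-score variance = [0.66 + 0.93 + 0.59] + 2.28 = 2.18 + 2.28 = 4.46.
Reliability = 4.46 / 5.28 = 0.845.

0.845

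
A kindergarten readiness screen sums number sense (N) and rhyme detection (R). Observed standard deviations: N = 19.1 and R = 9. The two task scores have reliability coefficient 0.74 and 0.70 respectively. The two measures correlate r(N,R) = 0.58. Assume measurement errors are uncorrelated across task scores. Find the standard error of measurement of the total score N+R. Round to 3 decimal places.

10.916

Var(total) = 445.81 + 199.404 = 645.214.
True-score variance = 326.659 + 199.404 = 526.063, so reliability = 0.8153.
Error variance = 645.214 − 526.063 = 119.151; SEM = √119.151 = 10.916.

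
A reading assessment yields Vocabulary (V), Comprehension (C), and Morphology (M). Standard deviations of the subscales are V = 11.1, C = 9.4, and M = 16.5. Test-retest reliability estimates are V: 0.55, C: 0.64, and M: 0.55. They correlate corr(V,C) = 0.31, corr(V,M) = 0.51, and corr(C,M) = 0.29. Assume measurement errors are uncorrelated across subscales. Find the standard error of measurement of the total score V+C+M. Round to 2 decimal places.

14.48

Var(total) = 483.82 + 341.462 = 825.282.
True-score variance = 274.053 + 341.462 = 615.515, so reliability = 0.7458.
Error variance = 825.282 − 615.515 = 209.767; SEM = √209.767 = 14.48.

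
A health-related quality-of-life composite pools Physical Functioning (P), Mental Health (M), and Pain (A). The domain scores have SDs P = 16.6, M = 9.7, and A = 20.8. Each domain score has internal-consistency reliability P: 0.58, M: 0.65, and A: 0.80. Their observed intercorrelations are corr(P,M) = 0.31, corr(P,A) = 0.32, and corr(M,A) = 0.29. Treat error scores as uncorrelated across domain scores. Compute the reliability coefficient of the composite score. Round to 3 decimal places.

0.810

Var(P+M+A) = 16.6² + 9.7² + 20.8² + 2·[16.6·9.7·0.31 + 16.6·20.8·0.32 + 9.7·20.8·0.29] = 802.29 + 437.832 = 1240.12.
Because errors are independent across components, Cov(Tᵢ,Tⱼ) = Cov(Xᵢ,Xⱼ); the off-diagonal part of the true-score variance is the same as above.
True-score variance = [16.6²·0.58 + 9.7²·0.65 + 20.8²·0.80] + 437.832 = 567.095 + 437.832 = 1004.93.
Reliability = 1004.93 / 1240.12 = 0.810.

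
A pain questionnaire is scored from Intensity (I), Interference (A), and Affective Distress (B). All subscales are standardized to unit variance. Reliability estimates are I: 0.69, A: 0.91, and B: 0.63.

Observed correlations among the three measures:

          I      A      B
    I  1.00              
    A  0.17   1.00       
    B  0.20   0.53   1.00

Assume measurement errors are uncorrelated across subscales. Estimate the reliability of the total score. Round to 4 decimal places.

0.8396

Var(I+A+B) = 3 + 2·[0.17 + 0.20 + 0.53] = 3 + 1.8 = 4.8.
With uncorrelated errors the cross-covariances are all true-score covariance, so they carry over unchanged; only the diagonal terms shrink to ρᵢσᵢ².
True-score variance = [0.69 + 0.91 + 0.63] + 1.8 = 2.23 + 1.8 = 4.03.
Reliability = 4.03 / 4.8 = 0.8396.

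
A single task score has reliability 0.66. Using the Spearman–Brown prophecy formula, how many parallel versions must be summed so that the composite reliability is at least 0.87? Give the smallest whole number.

k ≥ ρ*(1−ρ₁)/(ρ₁(1−ρ*)) = 0.87·0.34 / (0.66·0.13) = 3.448.
Smallest integer k = 4.

4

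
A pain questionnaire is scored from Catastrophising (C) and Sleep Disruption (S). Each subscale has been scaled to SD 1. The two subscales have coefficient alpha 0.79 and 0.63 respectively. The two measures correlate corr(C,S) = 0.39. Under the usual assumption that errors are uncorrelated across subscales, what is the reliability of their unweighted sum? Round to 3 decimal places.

0.791

Var(C+S) = 2 + 2·[0.39] = 2 + 0.78 = 2.78.
Because errors are independent across components, Cov(Tᵢ,Tⱼ) = Cov(Xᵢ,Xⱼ); the off-diagonal part of the true-score variance is the same as above.
True-score variance = [0.79 + 0.63] + 0.78 = 1.42 + 0.78 = 2.2.
Reliability = 2.2 / 2.78 = 0.791.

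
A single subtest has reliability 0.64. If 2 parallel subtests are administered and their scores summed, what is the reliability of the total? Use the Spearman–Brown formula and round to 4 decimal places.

ρ_k = kρ / (1 + (k−1)ρ) = 2·0.64 / (1 + 1·0.64) = 1.280 / 1.640 = 0.7805.

0.7805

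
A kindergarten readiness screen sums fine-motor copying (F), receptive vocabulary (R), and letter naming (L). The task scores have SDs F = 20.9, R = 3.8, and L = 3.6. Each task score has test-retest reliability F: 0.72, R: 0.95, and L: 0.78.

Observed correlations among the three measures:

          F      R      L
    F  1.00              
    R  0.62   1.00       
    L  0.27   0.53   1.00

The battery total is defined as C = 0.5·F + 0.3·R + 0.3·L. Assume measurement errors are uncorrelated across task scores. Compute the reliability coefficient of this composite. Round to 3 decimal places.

0.769

Var(C) = 0.5²·20.9² + 0.3²·3.8² + 0.3²·3.6² + 2·[0.15·20.9·3.8·0.62 + 0.15·20.9·3.6·0.27 + 0.09·3.8·3.6·0.53] = 111.668 + 22.1716 = 133.84.
Because errors are independent across components, Cov(Tᵢ,Tⱼ) = Cov(Xᵢ,Xⱼ); the off-diagonal part of the true-score variance is the same as above.
True-score variance = [0.5²·20.9²·0.72 + 0.3²·3.8²·0.95 + 0.3²·3.6²·0.78] + 22.1716 = 80.7702 + 22.1716 = 102.942.
Reliability = 102.942 / 133.84 = 0.769.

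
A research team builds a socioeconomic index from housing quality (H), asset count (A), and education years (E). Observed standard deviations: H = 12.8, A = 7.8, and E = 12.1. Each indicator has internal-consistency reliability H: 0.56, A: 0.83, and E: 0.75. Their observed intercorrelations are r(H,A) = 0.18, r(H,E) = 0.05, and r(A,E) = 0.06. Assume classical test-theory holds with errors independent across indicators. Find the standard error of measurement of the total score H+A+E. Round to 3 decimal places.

10.910

Var(total) = 371.09 + 62.756 = 433.846.
True-score variance = 252.055 + 62.756 = 314.811, so reliability = 0.7256.
Error variance = 433.846 − 314.811 = 119.035; SEM = √119.035 = 10.910.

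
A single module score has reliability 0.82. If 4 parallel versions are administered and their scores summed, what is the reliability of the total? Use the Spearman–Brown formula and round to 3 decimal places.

0.948

ρ_k = kρ / (1 + (k−1)ρ) = 4·0.82 / (1 + 3·0.82) = 3.280 / 3.460 = 0.948.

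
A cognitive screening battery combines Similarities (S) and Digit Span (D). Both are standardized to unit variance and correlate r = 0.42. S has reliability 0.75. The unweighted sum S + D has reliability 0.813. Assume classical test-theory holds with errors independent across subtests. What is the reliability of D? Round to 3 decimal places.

Var(S+D) = 2 + 2·0.42 = 2.840.
True-score variance = ρ_S + ρ_D + 2·0.42, so 0.813 = (0.75 + ρ_D + 0.84) / 2.840.
ρ_D = 0.813·2.840 − 0.75 − 0.84 = 0.719.

0.719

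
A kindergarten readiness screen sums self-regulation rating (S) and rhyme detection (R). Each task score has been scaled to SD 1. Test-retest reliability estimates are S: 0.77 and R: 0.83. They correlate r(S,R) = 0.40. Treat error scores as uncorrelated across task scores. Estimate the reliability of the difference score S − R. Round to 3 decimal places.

Var(S−R) = 1 + 1 − 2·0.40 = 2 − 0.8 = 1.2.
Under uncorrelated errors the observed covariances equal the true-score covariances, so only the own-variance terms attenuate.
True-score variance = [0.77 + 0.83] − 0.8 = 1.6 − 0.8 = 0.8.
Reliability = 0.8 / 1.2 = 0.667.

0.667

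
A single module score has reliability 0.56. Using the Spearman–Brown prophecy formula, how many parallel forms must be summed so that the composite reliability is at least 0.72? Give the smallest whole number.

k ≥ ρ*(1−ρ₁)/(ρ₁(1−ρ*)) = 0.72·0.44 / (0.56·0.28) = 2.020.
Smallest integer k = 3.

3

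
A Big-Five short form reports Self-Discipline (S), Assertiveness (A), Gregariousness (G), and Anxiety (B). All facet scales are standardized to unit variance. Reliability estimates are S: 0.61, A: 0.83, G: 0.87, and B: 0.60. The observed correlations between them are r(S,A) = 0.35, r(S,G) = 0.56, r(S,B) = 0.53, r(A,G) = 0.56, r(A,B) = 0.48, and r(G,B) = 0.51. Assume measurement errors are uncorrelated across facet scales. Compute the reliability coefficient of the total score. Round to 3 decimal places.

0.891

Var(S+A+G+B) = 4 + 2·[0.35 + 0.56 + 0.53 + 0.56 + 0.48 + 0.51] = 4 + 5.98 = 9.98.
Under uncorrelated errors the observed covariances equal the true-score covariances, so only the own-variance terms attenuate.
True-score variance = [0.61 + 0.83 + 0.87 + 0.60] + 5.98 = 2.91 + 5.98 = 8.89.
Reliability = 8.89 / 9.98 = 0.891.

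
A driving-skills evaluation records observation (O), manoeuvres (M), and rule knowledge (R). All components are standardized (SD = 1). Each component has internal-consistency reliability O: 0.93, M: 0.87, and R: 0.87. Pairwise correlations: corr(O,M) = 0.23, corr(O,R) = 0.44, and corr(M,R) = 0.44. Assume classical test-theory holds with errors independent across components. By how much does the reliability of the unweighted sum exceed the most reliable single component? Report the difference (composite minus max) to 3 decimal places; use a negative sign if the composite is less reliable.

0.007

Var(sum) = 3 + 2.22 = 5.22; true-score variance = 2.67 + 2.22 = 4.89; composite reliability = 0.9368.
Max component reliability = 0.9300.
Difference = 0.9368 − 0.9300 = 0.007.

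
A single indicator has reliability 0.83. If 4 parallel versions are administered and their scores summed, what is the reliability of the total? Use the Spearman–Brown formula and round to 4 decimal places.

ρ_k = kρ / (1 + (k−1)ρ) = 4·0.83 / (1 + 3·0.83) = 3.320 / 3.490 = 0.9513.

0.9513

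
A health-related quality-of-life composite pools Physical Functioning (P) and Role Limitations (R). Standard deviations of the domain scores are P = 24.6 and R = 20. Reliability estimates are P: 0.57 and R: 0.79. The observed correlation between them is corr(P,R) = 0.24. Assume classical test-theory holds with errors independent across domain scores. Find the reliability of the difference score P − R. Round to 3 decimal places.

Var(P−R) = 24.6² + 20² − 2·24.6·20·0.24 = 1005.16 − 236.16 = 769.
With uncorrelated errors the cross-covariances are all true-score covariance, so they carry over unchanged; only the diagonal terms shrink to ρᵢσᵢ².
True-score variance = [24.6²·0.57 + 20²·0.79] − 236.16 = 660.941 − 236.16 = 424.781.
Reliability = 424.781 / 769 = 0.552.

0.552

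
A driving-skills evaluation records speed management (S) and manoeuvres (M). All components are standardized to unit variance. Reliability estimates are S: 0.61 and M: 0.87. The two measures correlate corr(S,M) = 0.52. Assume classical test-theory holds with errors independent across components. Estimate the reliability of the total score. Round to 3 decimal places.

0.829

Var(S+M) = 2 + 2·[0.52] = 2 + 1.04 = 3.04.
Because errors are independent across components, Cov(Tᵢ,Tⱼ) = Cov(Xᵢ,Xⱼ); the off-diagonal part of the true-score variance is the same as above.
True-score variance = [0.61 + 0.87] + 1.04 = 1.48 + 1.04 = 2.52.
Reliability = 2.52 / 3.04 = 0.829.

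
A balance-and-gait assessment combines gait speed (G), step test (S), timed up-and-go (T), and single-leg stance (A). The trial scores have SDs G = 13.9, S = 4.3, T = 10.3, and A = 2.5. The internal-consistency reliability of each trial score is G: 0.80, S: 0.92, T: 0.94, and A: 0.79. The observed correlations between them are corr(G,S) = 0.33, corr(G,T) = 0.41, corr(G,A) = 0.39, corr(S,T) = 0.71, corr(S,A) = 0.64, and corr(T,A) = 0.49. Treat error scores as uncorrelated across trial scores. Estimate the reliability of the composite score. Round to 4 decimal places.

0.9216

Var(G+S+T+A) = 13.9² + 4.3² + 10.3² + 2.5² + 2·[13.9·4.3·0.33 + 13.9·10.3·0.41 + 13.9·2.5·0.39 + 4.3·10.3·0.71 + 4.3·2.5·0.64 + 10.3·2.5·0.49] = 324.04 + 285.839 = 609.879.
Under uncorrelated errors the observed covariances equal the true-score covariances, so only the own-variance terms attenuate.
True-score variance = [13.9²·0.80 + 4.3²·0.92 + 10.3²·0.94 + 2.5²·0.79] + 285.839 = 276.241 + 285.839 = 562.08.
Reliability = 562.08 / 609.879 = 0.9216.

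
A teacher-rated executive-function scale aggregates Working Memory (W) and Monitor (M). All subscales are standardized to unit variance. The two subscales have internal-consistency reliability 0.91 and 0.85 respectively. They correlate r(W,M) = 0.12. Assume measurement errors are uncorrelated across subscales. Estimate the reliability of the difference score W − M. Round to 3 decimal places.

Var(W−M) = 1 + 1 − 2·0.12 = 2 − 0.24 = 1.76.
With uncorrelated errors the cross-covariances are all true-score covariance, so they carry over unchanged; only the diagonal terms shrink to ρᵢσᵢ².
True-score variance = [0.91 + 0.85] − 0.24 = 1.76 − 0.24 = 1.52.
Reliability = 1.52 / 1.76 = 0.864.

0.864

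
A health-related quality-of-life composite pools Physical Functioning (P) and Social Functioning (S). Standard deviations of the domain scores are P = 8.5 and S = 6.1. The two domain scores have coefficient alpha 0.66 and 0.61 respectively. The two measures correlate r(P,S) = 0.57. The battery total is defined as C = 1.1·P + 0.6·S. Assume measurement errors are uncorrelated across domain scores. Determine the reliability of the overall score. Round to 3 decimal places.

Var(C) = 1.1²·8.5² + 0.6²·6.1² + 2·[0.66·8.5·6.1·0.57] = 100.818 + 39.0119 = 139.83.
Because errors are independent across components, Cov(Tᵢ,Tⱼ) = Cov(Xᵢ,Xⱼ); the off-diagonal part of the true-score variance is the same as above.
True-score variance = [1.1²·8.5²·0.66 + 0.6²·6.1²·0.61] + 39.0119 = 65.8702 + 39.0119 = 104.882.
Reliability = 104.882 / 139.83 = 0.750.

0.750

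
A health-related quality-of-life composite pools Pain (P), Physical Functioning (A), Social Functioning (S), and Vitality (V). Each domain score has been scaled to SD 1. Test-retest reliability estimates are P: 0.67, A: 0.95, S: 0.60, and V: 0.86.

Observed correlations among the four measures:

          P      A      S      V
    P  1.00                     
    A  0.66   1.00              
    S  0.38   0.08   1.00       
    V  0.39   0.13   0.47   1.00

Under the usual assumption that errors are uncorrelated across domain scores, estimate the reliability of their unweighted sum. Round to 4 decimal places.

0.8881

Var(P+A+S+V) = 4 + 2·[0.66 + 0.38 + 0.39 + 0.08 + 0.13 + 0.47] = 4 + 4.22 = 8.22.
Under uncorrelated errors the observed covariances equal the true-score covariances, so only the own-variance terms attenuate.
True-score variance = [0.67 + 0.95 + 0.60 + 0.86] + 4.22 = 3.08 + 4.22 = 7.3.
Reliability = 7.3 / 8.22 = 0.8881.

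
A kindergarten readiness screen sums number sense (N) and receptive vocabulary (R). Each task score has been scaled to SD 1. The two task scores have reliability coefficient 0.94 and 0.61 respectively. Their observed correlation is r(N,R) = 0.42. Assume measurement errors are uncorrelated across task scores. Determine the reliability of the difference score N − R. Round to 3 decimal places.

Var(N−R) = 1 + 1 − 2·0.42 = 2 − 0.84 = 1.16.
Under uncorrelated errors the observed covariances equal the true-score covariances, so only the own-variance terms attenuate.
True-score variance = [0.94 + 0.61] − 0.84 = 1.55 − 0.84 = 0.71.
Reliability = 0.71 / 1.16 = 0.612.

0.612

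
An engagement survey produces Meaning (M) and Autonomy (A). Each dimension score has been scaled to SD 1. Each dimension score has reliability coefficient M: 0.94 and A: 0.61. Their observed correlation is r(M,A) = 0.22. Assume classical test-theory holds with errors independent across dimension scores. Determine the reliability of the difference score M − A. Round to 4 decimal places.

Var(M−A) = 1 + 1 − 2·0.22 = 2 − 0.44 = 1.56.
Under uncorrelated errors the observed covariances equal the true-score covariances, so only the own-variance terms attenuate.
True-score variance = [0.94 + 0.61] − 0.44 = 1.55 − 0.44 = 1.11.
Reliability = 1.11 / 1.56 = 0.7115.

0.7115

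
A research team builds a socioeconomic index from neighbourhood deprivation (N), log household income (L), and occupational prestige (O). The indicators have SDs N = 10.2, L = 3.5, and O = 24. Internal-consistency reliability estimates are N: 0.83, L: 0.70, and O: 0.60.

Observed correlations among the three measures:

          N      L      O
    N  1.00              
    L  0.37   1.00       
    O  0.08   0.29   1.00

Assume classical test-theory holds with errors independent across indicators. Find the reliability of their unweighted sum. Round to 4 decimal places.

Var(N+L+O) = 10.2² + 3.5² + 24² + 2·[10.2·3.5·0.37 + 10.2·24·0.08 + 3.5·24·0.29] = 692.29 + 114.306 = 806.596.
Because errors are independent across components, Cov(Tᵢ,Tⱼ) = Cov(Xᵢ,Xⱼ); the off-diagonal part of the true-score variance is the same as above.
True-score variance = [10.2²·0.83 + 3.5²·0.70 + 24²·0.60] + 114.306 = 440.528 + 114.306 = 554.834.
Reliability = 554.834 / 806.596 = 0.6879.

0.6879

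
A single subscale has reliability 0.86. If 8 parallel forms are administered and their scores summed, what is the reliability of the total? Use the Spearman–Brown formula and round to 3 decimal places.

ρ_k = kρ / (1 + (k−1)ρ) = 8·0.86 / (1 + 7·0.86) = 6.880 / 7.020 = 0.980.

0.980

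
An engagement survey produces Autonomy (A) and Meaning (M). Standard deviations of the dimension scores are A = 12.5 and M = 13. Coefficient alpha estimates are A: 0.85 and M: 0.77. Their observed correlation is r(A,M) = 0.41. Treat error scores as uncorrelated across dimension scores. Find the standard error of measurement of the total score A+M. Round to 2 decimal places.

7.89

Var(total) = 325.25 + 133.25 = 458.5.
True-score variance = 262.942 + 133.25 = 396.192, so reliability = 0.8641.
Error variance = 458.5 − 396.192 = 62.3075; SEM = √62.3075 = 7.89.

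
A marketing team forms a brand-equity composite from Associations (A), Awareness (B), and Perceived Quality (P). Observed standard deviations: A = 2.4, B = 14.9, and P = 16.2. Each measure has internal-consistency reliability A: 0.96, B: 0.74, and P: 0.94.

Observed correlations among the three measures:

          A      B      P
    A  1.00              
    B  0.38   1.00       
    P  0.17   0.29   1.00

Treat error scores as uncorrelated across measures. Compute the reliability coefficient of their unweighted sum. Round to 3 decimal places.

Var(A+B+P) = 2.4² + 14.9² + 16.2² + 2·[2.4·14.9·0.38 + 2.4·16.2·0.17 + 14.9·16.2·0.29] = 490.21 + 180.397 = 670.607.
Because errors are independent across components, Cov(Tᵢ,Tⱼ) = Cov(Xᵢ,Xⱼ); the off-diagonal part of the true-score variance is the same as above.
True-score variance = [2.4²·0.96 + 14.9²·0.74 + 16.2²·0.94] + 180.397 = 416.511 + 180.397 = 596.908.
Reliability = 596.908 / 670.607 = 0.890.

0.890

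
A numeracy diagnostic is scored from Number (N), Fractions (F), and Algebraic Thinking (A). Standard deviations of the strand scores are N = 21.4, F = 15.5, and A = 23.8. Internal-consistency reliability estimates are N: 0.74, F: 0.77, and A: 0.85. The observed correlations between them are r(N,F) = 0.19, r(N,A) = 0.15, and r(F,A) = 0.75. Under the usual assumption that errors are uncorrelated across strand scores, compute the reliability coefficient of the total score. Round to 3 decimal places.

0.876

Var(N+F+A) = 21.4² + 15.5² + 23.8² + 2·[21.4·15.5·0.19 + 21.4·23.8·0.15 + 15.5·23.8·0.75] = 1264.65 + 832.192 = 2096.84.
Because errors are independent across components, Cov(Tᵢ,Tⱼ) = Cov(Xᵢ,Xⱼ); the off-diagonal part of the true-score variance is the same as above.
True-score variance = [21.4²·0.74 + 15.5²·0.77 + 23.8²·0.85] + 832.192 = 1005.36 + 832.192 = 1837.55.
Reliability = 1837.55 / 2096.84 = 0.876.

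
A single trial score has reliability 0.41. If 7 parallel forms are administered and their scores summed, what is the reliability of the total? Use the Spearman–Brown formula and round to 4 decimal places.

0.8295

ρ_k = kρ / (1 + (k−1)ρ) = 7·0.41 / (1 + 6·0.41) = 2.870 / 3.460 = 0.8295.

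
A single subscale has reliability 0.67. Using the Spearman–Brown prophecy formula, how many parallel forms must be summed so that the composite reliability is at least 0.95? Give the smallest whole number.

10

k ≥ ρ*(1−ρ₁)/(ρ₁(1−ρ*)) = 0.95·0.33 / (0.67·0.05) = 9.358.
Smallest integer k = 10.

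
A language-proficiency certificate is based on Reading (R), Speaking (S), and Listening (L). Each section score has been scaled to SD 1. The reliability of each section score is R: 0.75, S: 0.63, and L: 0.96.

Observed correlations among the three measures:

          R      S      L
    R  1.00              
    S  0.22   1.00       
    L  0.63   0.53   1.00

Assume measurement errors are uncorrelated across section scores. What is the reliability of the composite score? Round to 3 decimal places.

Var(R+S+L) = 3 + 2·[0.22 + 0.63 + 0.53] = 3 + 2.76 = 5.76.
Under uncorrelated errors the observed covariances equal the true-score covariances, so only the own-variance terms attenuate.
True-score variance = [0.75 + 0.63 + 0.96] + 2.76 = 2.34 + 2.76 = 5.1.
Reliability = 5.1 / 5.76 = 0.885.

0.885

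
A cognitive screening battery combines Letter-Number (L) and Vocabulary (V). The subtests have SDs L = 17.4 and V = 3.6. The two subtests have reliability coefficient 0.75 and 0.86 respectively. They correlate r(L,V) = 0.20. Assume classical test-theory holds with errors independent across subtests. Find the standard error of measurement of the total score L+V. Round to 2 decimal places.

Var(total) = 315.72 + 25.056 = 340.776.
True-score variance = 238.216 + 25.056 = 263.272, so reliability = 0.7726.
Error variance = 340.776 − 263.272 = 77.5044; SEM = √77.5044 = 8.80.

8.80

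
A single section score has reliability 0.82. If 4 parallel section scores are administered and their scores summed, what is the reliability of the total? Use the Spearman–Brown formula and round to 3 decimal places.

0.948

ρ_k = kρ / (1 + (k−1)ρ) = 4·0.82 / (1 + 3·0.82) = 3.280 / 3.460 = 0.948.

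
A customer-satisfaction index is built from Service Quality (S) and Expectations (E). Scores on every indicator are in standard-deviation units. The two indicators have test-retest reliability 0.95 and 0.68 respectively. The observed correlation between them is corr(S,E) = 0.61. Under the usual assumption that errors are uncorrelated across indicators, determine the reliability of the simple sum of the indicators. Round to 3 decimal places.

0.885

Var(S+E) = 2 + 2·[0.61] = 2 + 1.22 = 3.22.
Under uncorrelated errors the observed covariances equal the true-score covariances, so only the own-variance terms attenuate.
True-score variance = [0.95 + 0.68] + 1.22 = 1.63 + 1.22 = 2.85.
Reliability = 2.85 / 3.22 = 0.885.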